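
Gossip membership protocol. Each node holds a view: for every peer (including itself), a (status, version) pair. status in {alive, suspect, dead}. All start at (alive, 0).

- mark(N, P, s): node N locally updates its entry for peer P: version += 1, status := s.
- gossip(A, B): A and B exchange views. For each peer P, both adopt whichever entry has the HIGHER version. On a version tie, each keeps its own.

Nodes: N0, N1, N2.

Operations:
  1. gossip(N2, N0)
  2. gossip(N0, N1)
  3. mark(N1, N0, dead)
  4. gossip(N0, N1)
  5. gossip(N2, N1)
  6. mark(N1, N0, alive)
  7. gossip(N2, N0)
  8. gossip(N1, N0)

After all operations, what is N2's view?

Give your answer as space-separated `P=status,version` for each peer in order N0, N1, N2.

Op 1: gossip N2<->N0 -> N2.N0=(alive,v0) N2.N1=(alive,v0) N2.N2=(alive,v0) | N0.N0=(alive,v0) N0.N1=(alive,v0) N0.N2=(alive,v0)
Op 2: gossip N0<->N1 -> N0.N0=(alive,v0) N0.N1=(alive,v0) N0.N2=(alive,v0) | N1.N0=(alive,v0) N1.N1=(alive,v0) N1.N2=(alive,v0)
Op 3: N1 marks N0=dead -> (dead,v1)
Op 4: gossip N0<->N1 -> N0.N0=(dead,v1) N0.N1=(alive,v0) N0.N2=(alive,v0) | N1.N0=(dead,v1) N1.N1=(alive,v0) N1.N2=(alive,v0)
Op 5: gossip N2<->N1 -> N2.N0=(dead,v1) N2.N1=(alive,v0) N2.N2=(alive,v0) | N1.N0=(dead,v1) N1.N1=(alive,v0) N1.N2=(alive,v0)
Op 6: N1 marks N0=alive -> (alive,v2)
Op 7: gossip N2<->N0 -> N2.N0=(dead,v1) N2.N1=(alive,v0) N2.N2=(alive,v0) | N0.N0=(dead,v1) N0.N1=(alive,v0) N0.N2=(alive,v0)
Op 8: gossip N1<->N0 -> N1.N0=(alive,v2) N1.N1=(alive,v0) N1.N2=(alive,v0) | N0.N0=(alive,v2) N0.N1=(alive,v0) N0.N2=(alive,v0)

Answer: N0=dead,1 N1=alive,0 N2=alive,0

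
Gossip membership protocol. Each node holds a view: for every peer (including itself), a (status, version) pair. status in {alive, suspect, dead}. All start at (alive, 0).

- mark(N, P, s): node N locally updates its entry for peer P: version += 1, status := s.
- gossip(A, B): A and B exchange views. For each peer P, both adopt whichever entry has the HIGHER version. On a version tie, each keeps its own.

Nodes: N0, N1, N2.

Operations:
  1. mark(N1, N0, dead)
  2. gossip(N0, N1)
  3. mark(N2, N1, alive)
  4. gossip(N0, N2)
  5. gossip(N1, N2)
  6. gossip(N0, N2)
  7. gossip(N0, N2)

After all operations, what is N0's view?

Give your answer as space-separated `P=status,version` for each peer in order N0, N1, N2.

Op 1: N1 marks N0=dead -> (dead,v1)
Op 2: gossip N0<->N1 -> N0.N0=(dead,v1) N0.N1=(alive,v0) N0.N2=(alive,v0) | N1.N0=(dead,v1) N1.N1=(alive,v0) N1.N2=(alive,v0)
Op 3: N2 marks N1=alive -> (alive,v1)
Op 4: gossip N0<->N2 -> N0.N0=(dead,v1) N0.N1=(alive,v1) N0.N2=(alive,v0) | N2.N0=(dead,v1) N2.N1=(alive,v1) N2.N2=(alive,v0)
Op 5: gossip N1<->N2 -> N1.N0=(dead,v1) N1.N1=(alive,v1) N1.N2=(alive,v0) | N2.N0=(dead,v1) N2.N1=(alive,v1) N2.N2=(alive,v0)
Op 6: gossip N0<->N2 -> N0.N0=(dead,v1) N0.N1=(alive,v1) N0.N2=(alive,v0) | N2.N0=(dead,v1) N2.N1=(alive,v1) N2.N2=(alive,v0)
Op 7: gossip N0<->N2 -> N0.N0=(dead,v1) N0.N1=(alive,v1) N0.N2=(alive,v0) | N2.N0=(dead,v1) N2.N1=(alive,v1) N2.N2=(alive,v0)

Answer: N0=dead,1 N1=alive,1 N2=alive,0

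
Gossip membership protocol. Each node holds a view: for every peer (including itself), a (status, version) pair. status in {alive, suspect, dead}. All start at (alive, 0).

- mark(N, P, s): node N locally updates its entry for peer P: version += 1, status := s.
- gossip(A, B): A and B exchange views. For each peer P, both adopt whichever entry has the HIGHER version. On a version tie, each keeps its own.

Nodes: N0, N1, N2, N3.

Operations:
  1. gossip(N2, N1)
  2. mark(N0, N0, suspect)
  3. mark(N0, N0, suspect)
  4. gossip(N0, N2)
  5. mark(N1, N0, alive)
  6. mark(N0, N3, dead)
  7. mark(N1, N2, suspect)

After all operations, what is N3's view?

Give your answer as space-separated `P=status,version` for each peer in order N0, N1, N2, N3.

Answer: N0=alive,0 N1=alive,0 N2=alive,0 N3=alive,0

Derivation:
Op 1: gossip N2<->N1 -> N2.N0=(alive,v0) N2.N1=(alive,v0) N2.N2=(alive,v0) N2.N3=(alive,v0) | N1.N0=(alive,v0) N1.N1=(alive,v0) N1.N2=(alive,v0) N1.N3=(alive,v0)
Op 2: N0 marks N0=suspect -> (suspect,v1)
Op 3: N0 marks N0=suspect -> (suspect,v2)
Op 4: gossip N0<->N2 -> N0.N0=(suspect,v2) N0.N1=(alive,v0) N0.N2=(alive,v0) N0.N3=(alive,v0) | N2.N0=(suspect,v2) N2.N1=(alive,v0) N2.N2=(alive,v0) N2.N3=(alive,v0)
Op 5: N1 marks N0=alive -> (alive,v1)
Op 6: N0 marks N3=dead -> (dead,v1)
Op 7: N1 marks N2=suspect -> (suspect,v1)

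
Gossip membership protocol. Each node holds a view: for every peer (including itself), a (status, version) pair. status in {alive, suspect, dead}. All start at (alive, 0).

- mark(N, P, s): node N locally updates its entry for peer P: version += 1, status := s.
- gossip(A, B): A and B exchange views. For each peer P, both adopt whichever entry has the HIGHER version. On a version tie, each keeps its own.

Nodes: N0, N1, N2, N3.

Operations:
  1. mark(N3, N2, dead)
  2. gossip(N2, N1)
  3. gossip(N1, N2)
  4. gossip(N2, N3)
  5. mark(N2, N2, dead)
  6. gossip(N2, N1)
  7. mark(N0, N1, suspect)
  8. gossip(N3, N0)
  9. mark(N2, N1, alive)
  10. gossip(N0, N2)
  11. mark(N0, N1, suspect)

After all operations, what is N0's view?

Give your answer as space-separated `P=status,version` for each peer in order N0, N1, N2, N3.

Op 1: N3 marks N2=dead -> (dead,v1)
Op 2: gossip N2<->N1 -> N2.N0=(alive,v0) N2.N1=(alive,v0) N2.N2=(alive,v0) N2.N3=(alive,v0) | N1.N0=(alive,v0) N1.N1=(alive,v0) N1.N2=(alive,v0) N1.N3=(alive,v0)
Op 3: gossip N1<->N2 -> N1.N0=(alive,v0) N1.N1=(alive,v0) N1.N2=(alive,v0) N1.N3=(alive,v0) | N2.N0=(alive,v0) N2.N1=(alive,v0) N2.N2=(alive,v0) N2.N3=(alive,v0)
Op 4: gossip N2<->N3 -> N2.N0=(alive,v0) N2.N1=(alive,v0) N2.N2=(dead,v1) N2.N3=(alive,v0) | N3.N0=(alive,v0) N3.N1=(alive,v0) N3.N2=(dead,v1) N3.N3=(alive,v0)
Op 5: N2 marks N2=dead -> (dead,v2)
Op 6: gossip N2<->N1 -> N2.N0=(alive,v0) N2.N1=(alive,v0) N2.N2=(dead,v2) N2.N3=(alive,v0) | N1.N0=(alive,v0) N1.N1=(alive,v0) N1.N2=(dead,v2) N1.N3=(alive,v0)
Op 7: N0 marks N1=suspect -> (suspect,v1)
Op 8: gossip N3<->N0 -> N3.N0=(alive,v0) N3.N1=(suspect,v1) N3.N2=(dead,v1) N3.N3=(alive,v0) | N0.N0=(alive,v0) N0.N1=(suspect,v1) N0.N2=(dead,v1) N0.N3=(alive,v0)
Op 9: N2 marks N1=alive -> (alive,v1)
Op 10: gossip N0<->N2 -> N0.N0=(alive,v0) N0.N1=(suspect,v1) N0.N2=(dead,v2) N0.N3=(alive,v0) | N2.N0=(alive,v0) N2.N1=(alive,v1) N2.N2=(dead,v2) N2.N3=(alive,v0)
Op 11: N0 marks N1=suspect -> (suspect,v2)

Answer: N0=alive,0 N1=suspect,2 N2=dead,2 N3=alive,0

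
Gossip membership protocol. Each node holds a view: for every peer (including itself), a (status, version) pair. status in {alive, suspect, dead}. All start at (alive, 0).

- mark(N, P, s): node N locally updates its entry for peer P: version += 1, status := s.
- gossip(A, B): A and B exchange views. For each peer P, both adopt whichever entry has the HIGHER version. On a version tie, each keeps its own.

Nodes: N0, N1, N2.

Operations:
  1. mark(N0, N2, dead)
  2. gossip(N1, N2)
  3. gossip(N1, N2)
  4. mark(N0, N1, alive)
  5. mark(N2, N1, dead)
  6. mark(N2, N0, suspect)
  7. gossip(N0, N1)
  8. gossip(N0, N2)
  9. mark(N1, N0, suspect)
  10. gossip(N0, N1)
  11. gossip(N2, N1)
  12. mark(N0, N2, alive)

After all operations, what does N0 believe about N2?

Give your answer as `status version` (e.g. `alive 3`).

Answer: alive 2

Derivation:
Op 1: N0 marks N2=dead -> (dead,v1)
Op 2: gossip N1<->N2 -> N1.N0=(alive,v0) N1.N1=(alive,v0) N1.N2=(alive,v0) | N2.N0=(alive,v0) N2.N1=(alive,v0) N2.N2=(alive,v0)
Op 3: gossip N1<->N2 -> N1.N0=(alive,v0) N1.N1=(alive,v0) N1.N2=(alive,v0) | N2.N0=(alive,v0) N2.N1=(alive,v0) N2.N2=(alive,v0)
Op 4: N0 marks N1=alive -> (alive,v1)
Op 5: N2 marks N1=dead -> (dead,v1)
Op 6: N2 marks N0=suspect -> (suspect,v1)
Op 7: gossip N0<->N1 -> N0.N0=(alive,v0) N0.N1=(alive,v1) N0.N2=(dead,v1) | N1.N0=(alive,v0) N1.N1=(alive,v1) N1.N2=(dead,v1)
Op 8: gossip N0<->N2 -> N0.N0=(suspect,v1) N0.N1=(alive,v1) N0.N2=(dead,v1) | N2.N0=(suspect,v1) N2.N1=(dead,v1) N2.N2=(dead,v1)
Op 9: N1 marks N0=suspect -> (suspect,v1)
Op 10: gossip N0<->N1 -> N0.N0=(suspect,v1) N0.N1=(alive,v1) N0.N2=(dead,v1) | N1.N0=(suspect,v1) N1.N1=(alive,v1) N1.N2=(dead,v1)
Op 11: gossip N2<->N1 -> N2.N0=(suspect,v1) N2.N1=(dead,v1) N2.N2=(dead,v1) | N1.N0=(suspect,v1) N1.N1=(alive,v1) N1.N2=(dead,v1)
Op 12: N0 marks N2=alive -> (alive,v2)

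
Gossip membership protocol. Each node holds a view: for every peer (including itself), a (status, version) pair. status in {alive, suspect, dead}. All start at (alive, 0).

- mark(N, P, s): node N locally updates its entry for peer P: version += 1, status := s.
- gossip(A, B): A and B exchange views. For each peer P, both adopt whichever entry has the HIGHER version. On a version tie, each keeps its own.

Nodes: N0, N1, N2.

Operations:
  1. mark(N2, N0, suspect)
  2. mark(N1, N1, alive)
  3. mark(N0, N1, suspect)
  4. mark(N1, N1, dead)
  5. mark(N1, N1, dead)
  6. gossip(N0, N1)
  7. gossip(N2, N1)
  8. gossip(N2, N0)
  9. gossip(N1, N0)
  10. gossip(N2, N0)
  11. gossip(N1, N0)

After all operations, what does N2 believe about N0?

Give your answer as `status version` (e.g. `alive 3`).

Op 1: N2 marks N0=suspect -> (suspect,v1)
Op 2: N1 marks N1=alive -> (alive,v1)
Op 3: N0 marks N1=suspect -> (suspect,v1)
Op 4: N1 marks N1=dead -> (dead,v2)
Op 5: N1 marks N1=dead -> (dead,v3)
Op 6: gossip N0<->N1 -> N0.N0=(alive,v0) N0.N1=(dead,v3) N0.N2=(alive,v0) | N1.N0=(alive,v0) N1.N1=(dead,v3) N1.N2=(alive,v0)
Op 7: gossip N2<->N1 -> N2.N0=(suspect,v1) N2.N1=(dead,v3) N2.N2=(alive,v0) | N1.N0=(suspect,v1) N1.N1=(dead,v3) N1.N2=(alive,v0)
Op 8: gossip N2<->N0 -> N2.N0=(suspect,v1) N2.N1=(dead,v3) N2.N2=(alive,v0) | N0.N0=(suspect,v1) N0.N1=(dead,v3) N0.N2=(alive,v0)
Op 9: gossip N1<->N0 -> N1.N0=(suspect,v1) N1.N1=(dead,v3) N1.N2=(alive,v0) | N0.N0=(suspect,v1) N0.N1=(dead,v3) N0.N2=(alive,v0)
Op 10: gossip N2<->N0 -> N2.N0=(suspect,v1) N2.N1=(dead,v3) N2.N2=(alive,v0) | N0.N0=(suspect,v1) N0.N1=(dead,v3) N0.N2=(alive,v0)
Op 11: gossip N1<->N0 -> N1.N0=(suspect,v1) N1.N1=(dead,v3) N1.N2=(alive,v0) | N0.N0=(suspect,v1) N0.N1=(dead,v3) N0.N2=(alive,v0)

Answer: suspect 1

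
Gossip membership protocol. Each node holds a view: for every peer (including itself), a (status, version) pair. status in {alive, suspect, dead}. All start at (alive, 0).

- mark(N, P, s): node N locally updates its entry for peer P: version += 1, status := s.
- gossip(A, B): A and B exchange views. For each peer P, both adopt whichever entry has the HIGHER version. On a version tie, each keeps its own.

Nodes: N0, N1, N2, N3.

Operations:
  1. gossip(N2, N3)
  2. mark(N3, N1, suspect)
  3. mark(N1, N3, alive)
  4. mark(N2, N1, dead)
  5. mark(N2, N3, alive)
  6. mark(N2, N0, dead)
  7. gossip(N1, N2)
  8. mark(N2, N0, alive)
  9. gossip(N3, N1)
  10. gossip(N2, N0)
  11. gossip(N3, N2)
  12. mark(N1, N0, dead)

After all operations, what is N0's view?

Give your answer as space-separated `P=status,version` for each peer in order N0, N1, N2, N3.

Answer: N0=alive,2 N1=dead,1 N2=alive,0 N3=alive,1

Derivation:
Op 1: gossip N2<->N3 -> N2.N0=(alive,v0) N2.N1=(alive,v0) N2.N2=(alive,v0) N2.N3=(alive,v0) | N3.N0=(alive,v0) N3.N1=(alive,v0) N3.N2=(alive,v0) N3.N3=(alive,v0)
Op 2: N3 marks N1=suspect -> (suspect,v1)
Op 3: N1 marks N3=alive -> (alive,v1)
Op 4: N2 marks N1=dead -> (dead,v1)
Op 5: N2 marks N3=alive -> (alive,v1)
Op 6: N2 marks N0=dead -> (dead,v1)
Op 7: gossip N1<->N2 -> N1.N0=(dead,v1) N1.N1=(dead,v1) N1.N2=(alive,v0) N1.N3=(alive,v1) | N2.N0=(dead,v1) N2.N1=(dead,v1) N2.N2=(alive,v0) N2.N3=(alive,v1)
Op 8: N2 marks N0=alive -> (alive,v2)
Op 9: gossip N3<->N1 -> N3.N0=(dead,v1) N3.N1=(suspect,v1) N3.N2=(alive,v0) N3.N3=(alive,v1) | N1.N0=(dead,v1) N1.N1=(dead,v1) N1.N2=(alive,v0) N1.N3=(alive,v1)
Op 10: gossip N2<->N0 -> N2.N0=(alive,v2) N2.N1=(dead,v1) N2.N2=(alive,v0) N2.N3=(alive,v1) | N0.N0=(alive,v2) N0.N1=(dead,v1) N0.N2=(alive,v0) N0.N3=(alive,v1)
Op 11: gossip N3<->N2 -> N3.N0=(alive,v2) N3.N1=(suspect,v1) N3.N2=(alive,v0) N3.N3=(alive,v1) | N2.N0=(alive,v2) N2.N1=(dead,v1) N2.N2=(alive,v0) N2.N3=(alive,v1)
Op 12: N1 marks N0=dead -> (dead,v2)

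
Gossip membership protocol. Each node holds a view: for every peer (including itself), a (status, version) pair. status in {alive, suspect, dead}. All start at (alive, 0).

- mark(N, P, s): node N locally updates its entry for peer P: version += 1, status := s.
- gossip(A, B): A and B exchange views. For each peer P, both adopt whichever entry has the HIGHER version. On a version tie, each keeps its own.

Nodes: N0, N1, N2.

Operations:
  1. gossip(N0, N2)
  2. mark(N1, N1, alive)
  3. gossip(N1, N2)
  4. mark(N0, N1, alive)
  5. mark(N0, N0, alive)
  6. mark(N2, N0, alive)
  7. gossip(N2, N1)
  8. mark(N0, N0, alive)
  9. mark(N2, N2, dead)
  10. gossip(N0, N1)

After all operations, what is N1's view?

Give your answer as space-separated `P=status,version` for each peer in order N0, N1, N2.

Op 1: gossip N0<->N2 -> N0.N0=(alive,v0) N0.N1=(alive,v0) N0.N2=(alive,v0) | N2.N0=(alive,v0) N2.N1=(alive,v0) N2.N2=(alive,v0)
Op 2: N1 marks N1=alive -> (alive,v1)
Op 3: gossip N1<->N2 -> N1.N0=(alive,v0) N1.N1=(alive,v1) N1.N2=(alive,v0) | N2.N0=(alive,v0) N2.N1=(alive,v1) N2.N2=(alive,v0)
Op 4: N0 marks N1=alive -> (alive,v1)
Op 5: N0 marks N0=alive -> (alive,v1)
Op 6: N2 marks N0=alive -> (alive,v1)
Op 7: gossip N2<->N1 -> N2.N0=(alive,v1) N2.N1=(alive,v1) N2.N2=(alive,v0) | N1.N0=(alive,v1) N1.N1=(alive,v1) N1.N2=(alive,v0)
Op 8: N0 marks N0=alive -> (alive,v2)
Op 9: N2 marks N2=dead -> (dead,v1)
Op 10: gossip N0<->N1 -> N0.N0=(alive,v2) N0.N1=(alive,v1) N0.N2=(alive,v0) | N1.N0=(alive,v2) N1.N1=(alive,v1) N1.N2=(alive,v0)

Answer: N0=alive,2 N1=alive,1 N2=alive,0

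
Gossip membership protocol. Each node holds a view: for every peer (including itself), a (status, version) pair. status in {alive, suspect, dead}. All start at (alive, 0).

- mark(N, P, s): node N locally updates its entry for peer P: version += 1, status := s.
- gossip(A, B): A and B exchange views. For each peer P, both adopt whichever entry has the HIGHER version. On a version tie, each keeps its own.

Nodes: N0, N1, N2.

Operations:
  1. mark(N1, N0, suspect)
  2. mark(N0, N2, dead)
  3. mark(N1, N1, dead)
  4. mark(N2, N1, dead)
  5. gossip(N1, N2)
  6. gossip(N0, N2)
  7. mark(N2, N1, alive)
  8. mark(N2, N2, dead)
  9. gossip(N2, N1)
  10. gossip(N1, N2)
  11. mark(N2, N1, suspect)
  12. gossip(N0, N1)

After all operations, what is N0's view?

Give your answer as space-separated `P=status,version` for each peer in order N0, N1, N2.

Op 1: N1 marks N0=suspect -> (suspect,v1)
Op 2: N0 marks N2=dead -> (dead,v1)
Op 3: N1 marks N1=dead -> (dead,v1)
Op 4: N2 marks N1=dead -> (dead,v1)
Op 5: gossip N1<->N2 -> N1.N0=(suspect,v1) N1.N1=(dead,v1) N1.N2=(alive,v0) | N2.N0=(suspect,v1) N2.N1=(dead,v1) N2.N2=(alive,v0)
Op 6: gossip N0<->N2 -> N0.N0=(suspect,v1) N0.N1=(dead,v1) N0.N2=(dead,v1) | N2.N0=(suspect,v1) N2.N1=(dead,v1) N2.N2=(dead,v1)
Op 7: N2 marks N1=alive -> (alive,v2)
Op 8: N2 marks N2=dead -> (dead,v2)
Op 9: gossip N2<->N1 -> N2.N0=(suspect,v1) N2.N1=(alive,v2) N2.N2=(dead,v2) | N1.N0=(suspect,v1) N1.N1=(alive,v2) N1.N2=(dead,v2)
Op 10: gossip N1<->N2 -> N1.N0=(suspect,v1) N1.N1=(alive,v2) N1.N2=(dead,v2) | N2.N0=(suspect,v1) N2.N1=(alive,v2) N2.N2=(dead,v2)
Op 11: N2 marks N1=suspect -> (suspect,v3)
Op 12: gossip N0<->N1 -> N0.N0=(suspect,v1) N0.N1=(alive,v2) N0.N2=(dead,v2) | N1.N0=(suspect,v1) N1.N1=(alive,v2) N1.N2=(dead,v2)

Answer: N0=suspect,1 N1=alive,2 N2=dead,2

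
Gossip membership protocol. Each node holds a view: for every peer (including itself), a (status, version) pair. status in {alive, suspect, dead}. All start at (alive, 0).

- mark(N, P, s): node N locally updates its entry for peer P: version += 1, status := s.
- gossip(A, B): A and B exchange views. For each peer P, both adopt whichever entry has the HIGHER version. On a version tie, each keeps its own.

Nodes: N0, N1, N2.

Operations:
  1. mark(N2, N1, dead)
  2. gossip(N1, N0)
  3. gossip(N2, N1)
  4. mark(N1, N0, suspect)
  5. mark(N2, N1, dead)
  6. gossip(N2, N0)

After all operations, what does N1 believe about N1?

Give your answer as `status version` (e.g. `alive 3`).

Op 1: N2 marks N1=dead -> (dead,v1)
Op 2: gossip N1<->N0 -> N1.N0=(alive,v0) N1.N1=(alive,v0) N1.N2=(alive,v0) | N0.N0=(alive,v0) N0.N1=(alive,v0) N0.N2=(alive,v0)
Op 3: gossip N2<->N1 -> N2.N0=(alive,v0) N2.N1=(dead,v1) N2.N2=(alive,v0) | N1.N0=(alive,v0) N1.N1=(dead,v1) N1.N2=(alive,v0)
Op 4: N1 marks N0=suspect -> (suspect,v1)
Op 5: N2 marks N1=dead -> (dead,v2)
Op 6: gossip N2<->N0 -> N2.N0=(alive,v0) N2.N1=(dead,v2) N2.N2=(alive,v0) | N0.N0=(alive,v0) N0.N1=(dead,v2) N0.N2=(alive,v0)

Answer: dead 1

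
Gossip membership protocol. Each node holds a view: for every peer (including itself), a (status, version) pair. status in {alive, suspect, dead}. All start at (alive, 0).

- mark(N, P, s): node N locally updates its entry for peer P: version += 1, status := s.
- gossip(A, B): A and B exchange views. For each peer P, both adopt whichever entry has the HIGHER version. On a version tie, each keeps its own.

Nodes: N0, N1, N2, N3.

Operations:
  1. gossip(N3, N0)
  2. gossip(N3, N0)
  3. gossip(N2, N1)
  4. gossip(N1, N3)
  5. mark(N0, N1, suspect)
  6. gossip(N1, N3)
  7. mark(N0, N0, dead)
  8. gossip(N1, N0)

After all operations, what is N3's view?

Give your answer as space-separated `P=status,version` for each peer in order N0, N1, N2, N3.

Answer: N0=alive,0 N1=alive,0 N2=alive,0 N3=alive,0

Derivation:
Op 1: gossip N3<->N0 -> N3.N0=(alive,v0) N3.N1=(alive,v0) N3.N2=(alive,v0) N3.N3=(alive,v0) | N0.N0=(alive,v0) N0.N1=(alive,v0) N0.N2=(alive,v0) N0.N3=(alive,v0)
Op 2: gossip N3<->N0 -> N3.N0=(alive,v0) N3.N1=(alive,v0) N3.N2=(alive,v0) N3.N3=(alive,v0) | N0.N0=(alive,v0) N0.N1=(alive,v0) N0.N2=(alive,v0) N0.N3=(alive,v0)
Op 3: gossip N2<->N1 -> N2.N0=(alive,v0) N2.N1=(alive,v0) N2.N2=(alive,v0) N2.N3=(alive,v0) | N1.N0=(alive,v0) N1.N1=(alive,v0) N1.N2=(alive,v0) N1.N3=(alive,v0)
Op 4: gossip N1<->N3 -> N1.N0=(alive,v0) N1.N1=(alive,v0) N1.N2=(alive,v0) N1.N3=(alive,v0) | N3.N0=(alive,v0) N3.N1=(alive,v0) N3.N2=(alive,v0) N3.N3=(alive,v0)
Op 5: N0 marks N1=suspect -> (suspect,v1)
Op 6: gossip N1<->N3 -> N1.N0=(alive,v0) N1.N1=(alive,v0) N1.N2=(alive,v0) N1.N3=(alive,v0) | N3.N0=(alive,v0) N3.N1=(alive,v0) N3.N2=(alive,v0) N3.N3=(alive,v0)
Op 7: N0 marks N0=dead -> (dead,v1)
Op 8: gossip N1<->N0 -> N1.N0=(dead,v1) N1.N1=(suspect,v1) N1.N2=(alive,v0) N1.N3=(alive,v0) | N0.N0=(dead,v1) N0.N1=(suspect,v1) N0.N2=(alive,v0) N0.N3=(alive,v0)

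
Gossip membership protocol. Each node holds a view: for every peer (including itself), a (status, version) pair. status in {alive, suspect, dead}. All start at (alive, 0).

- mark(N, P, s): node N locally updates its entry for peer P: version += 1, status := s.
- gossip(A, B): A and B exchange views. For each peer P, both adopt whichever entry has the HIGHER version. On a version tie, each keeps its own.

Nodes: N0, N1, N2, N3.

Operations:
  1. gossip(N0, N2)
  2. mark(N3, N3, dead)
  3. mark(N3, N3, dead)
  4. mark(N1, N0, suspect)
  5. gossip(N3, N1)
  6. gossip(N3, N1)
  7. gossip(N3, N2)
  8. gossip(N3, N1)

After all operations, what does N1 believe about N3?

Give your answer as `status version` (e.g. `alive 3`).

Answer: dead 2

Derivation:
Op 1: gossip N0<->N2 -> N0.N0=(alive,v0) N0.N1=(alive,v0) N0.N2=(alive,v0) N0.N3=(alive,v0) | N2.N0=(alive,v0) N2.N1=(alive,v0) N2.N2=(alive,v0) N2.N3=(alive,v0)
Op 2: N3 marks N3=dead -> (dead,v1)
Op 3: N3 marks N3=dead -> (dead,v2)
Op 4: N1 marks N0=suspect -> (suspect,v1)
Op 5: gossip N3<->N1 -> N3.N0=(suspect,v1) N3.N1=(alive,v0) N3.N2=(alive,v0) N3.N3=(dead,v2) | N1.N0=(suspect,v1) N1.N1=(alive,v0) N1.N2=(alive,v0) N1.N3=(dead,v2)
Op 6: gossip N3<->N1 -> N3.N0=(suspect,v1) N3.N1=(alive,v0) N3.N2=(alive,v0) N3.N3=(dead,v2) | N1.N0=(suspect,v1) N1.N1=(alive,v0) N1.N2=(alive,v0) N1.N3=(dead,v2)
Op 7: gossip N3<->N2 -> N3.N0=(suspect,v1) N3.N1=(alive,v0) N3.N2=(alive,v0) N3.N3=(dead,v2) | N2.N0=(suspect,v1) N2.N1=(alive,v0) N2.N2=(alive,v0) N2.N3=(dead,v2)
Op 8: gossip N3<->N1 -> N3.N0=(suspect,v1) N3.N1=(alive,v0) N3.N2=(alive,v0) N3.N3=(dead,v2) | N1.N0=(suspect,v1) N1.N1=(alive,v0) N1.N2=(alive,v0) N1.N3=(dead,v2)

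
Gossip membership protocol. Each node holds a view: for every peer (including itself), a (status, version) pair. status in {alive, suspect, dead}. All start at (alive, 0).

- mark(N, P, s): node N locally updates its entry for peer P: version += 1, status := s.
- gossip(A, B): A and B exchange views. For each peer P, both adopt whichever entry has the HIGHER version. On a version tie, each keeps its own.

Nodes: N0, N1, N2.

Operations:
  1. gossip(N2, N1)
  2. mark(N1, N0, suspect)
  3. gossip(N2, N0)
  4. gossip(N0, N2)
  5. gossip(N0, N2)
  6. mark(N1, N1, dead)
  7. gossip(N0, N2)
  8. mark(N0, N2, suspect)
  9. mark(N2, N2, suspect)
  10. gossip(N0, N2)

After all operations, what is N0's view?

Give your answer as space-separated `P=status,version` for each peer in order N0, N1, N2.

Op 1: gossip N2<->N1 -> N2.N0=(alive,v0) N2.N1=(alive,v0) N2.N2=(alive,v0) | N1.N0=(alive,v0) N1.N1=(alive,v0) N1.N2=(alive,v0)
Op 2: N1 marks N0=suspect -> (suspect,v1)
Op 3: gossip N2<->N0 -> N2.N0=(alive,v0) N2.N1=(alive,v0) N2.N2=(alive,v0) | N0.N0=(alive,v0) N0.N1=(alive,v0) N0.N2=(alive,v0)
Op 4: gossip N0<->N2 -> N0.N0=(alive,v0) N0.N1=(alive,v0) N0.N2=(alive,v0) | N2.N0=(alive,v0) N2.N1=(alive,v0) N2.N2=(alive,v0)
Op 5: gossip N0<->N2 -> N0.N0=(alive,v0) N0.N1=(alive,v0) N0.N2=(alive,v0) | N2.N0=(alive,v0) N2.N1=(alive,v0) N2.N2=(alive,v0)
Op 6: N1 marks N1=dead -> (dead,v1)
Op 7: gossip N0<->N2 -> N0.N0=(alive,v0) N0.N1=(alive,v0) N0.N2=(alive,v0) | N2.N0=(alive,v0) N2.N1=(alive,v0) N2.N2=(alive,v0)
Op 8: N0 marks N2=suspect -> (suspect,v1)
Op 9: N2 marks N2=suspect -> (suspect,v1)
Op 10: gossip N0<->N2 -> N0.N0=(alive,v0) N0.N1=(alive,v0) N0.N2=(suspect,v1) | N2.N0=(alive,v0) N2.N1=(alive,v0) N2.N2=(suspect,v1)

Answer: N0=alive,0 N1=alive,0 N2=suspect,1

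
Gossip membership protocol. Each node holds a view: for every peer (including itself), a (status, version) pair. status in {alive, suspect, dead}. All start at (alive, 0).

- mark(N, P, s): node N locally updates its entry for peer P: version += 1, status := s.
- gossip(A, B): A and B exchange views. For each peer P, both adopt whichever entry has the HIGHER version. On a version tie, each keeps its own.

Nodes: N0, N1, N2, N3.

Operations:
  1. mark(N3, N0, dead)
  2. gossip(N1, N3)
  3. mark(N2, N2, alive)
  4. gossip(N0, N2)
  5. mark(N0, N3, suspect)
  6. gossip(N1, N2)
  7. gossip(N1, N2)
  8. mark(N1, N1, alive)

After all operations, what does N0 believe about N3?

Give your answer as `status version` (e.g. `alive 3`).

Op 1: N3 marks N0=dead -> (dead,v1)
Op 2: gossip N1<->N3 -> N1.N0=(dead,v1) N1.N1=(alive,v0) N1.N2=(alive,v0) N1.N3=(alive,v0) | N3.N0=(dead,v1) N3.N1=(alive,v0) N3.N2=(alive,v0) N3.N3=(alive,v0)
Op 3: N2 marks N2=alive -> (alive,v1)
Op 4: gossip N0<->N2 -> N0.N0=(alive,v0) N0.N1=(alive,v0) N0.N2=(alive,v1) N0.N3=(alive,v0) | N2.N0=(alive,v0) N2.N1=(alive,v0) N2.N2=(alive,v1) N2.N3=(alive,v0)
Op 5: N0 marks N3=suspect -> (suspect,v1)
Op 6: gossip N1<->N2 -> N1.N0=(dead,v1) N1.N1=(alive,v0) N1.N2=(alive,v1) N1.N3=(alive,v0) | N2.N0=(dead,v1) N2.N1=(alive,v0) N2.N2=(alive,v1) N2.N3=(alive,v0)
Op 7: gossip N1<->N2 -> N1.N0=(dead,v1) N1.N1=(alive,v0) N1.N2=(alive,v1) N1.N3=(alive,v0) | N2.N0=(dead,v1) N2.N1=(alive,v0) N2.N2=(alive,v1) N2.N3=(alive,v0)
Op 8: N1 marks N1=alive -> (alive,v1)

Answer: suspect 1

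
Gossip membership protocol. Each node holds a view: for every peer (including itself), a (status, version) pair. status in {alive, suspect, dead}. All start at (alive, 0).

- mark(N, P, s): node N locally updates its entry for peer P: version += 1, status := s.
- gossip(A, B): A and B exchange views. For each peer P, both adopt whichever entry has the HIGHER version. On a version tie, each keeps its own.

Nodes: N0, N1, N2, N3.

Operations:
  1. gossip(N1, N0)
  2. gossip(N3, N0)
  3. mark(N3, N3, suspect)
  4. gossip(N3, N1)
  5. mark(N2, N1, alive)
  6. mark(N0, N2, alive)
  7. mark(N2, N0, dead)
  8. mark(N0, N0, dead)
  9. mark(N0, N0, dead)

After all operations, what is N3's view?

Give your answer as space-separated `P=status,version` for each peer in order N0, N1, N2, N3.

Answer: N0=alive,0 N1=alive,0 N2=alive,0 N3=suspect,1

Derivation:
Op 1: gossip N1<->N0 -> N1.N0=(alive,v0) N1.N1=(alive,v0) N1.N2=(alive,v0) N1.N3=(alive,v0) | N0.N0=(alive,v0) N0.N1=(alive,v0) N0.N2=(alive,v0) N0.N3=(alive,v0)
Op 2: gossip N3<->N0 -> N3.N0=(alive,v0) N3.N1=(alive,v0) N3.N2=(alive,v0) N3.N3=(alive,v0) | N0.N0=(alive,v0) N0.N1=(alive,v0) N0.N2=(alive,v0) N0.N3=(alive,v0)
Op 3: N3 marks N3=suspect -> (suspect,v1)
Op 4: gossip N3<->N1 -> N3.N0=(alive,v0) N3.N1=(alive,v0) N3.N2=(alive,v0) N3.N3=(suspect,v1) | N1.N0=(alive,v0) N1.N1=(alive,v0) N1.N2=(alive,v0) N1.N3=(suspect,v1)
Op 5: N2 marks N1=alive -> (alive,v1)
Op 6: N0 marks N2=alive -> (alive,v1)
Op 7: N2 marks N0=dead -> (dead,v1)
Op 8: N0 marks N0=dead -> (dead,v1)
Op 9: N0 marks N0=dead -> (dead,v2)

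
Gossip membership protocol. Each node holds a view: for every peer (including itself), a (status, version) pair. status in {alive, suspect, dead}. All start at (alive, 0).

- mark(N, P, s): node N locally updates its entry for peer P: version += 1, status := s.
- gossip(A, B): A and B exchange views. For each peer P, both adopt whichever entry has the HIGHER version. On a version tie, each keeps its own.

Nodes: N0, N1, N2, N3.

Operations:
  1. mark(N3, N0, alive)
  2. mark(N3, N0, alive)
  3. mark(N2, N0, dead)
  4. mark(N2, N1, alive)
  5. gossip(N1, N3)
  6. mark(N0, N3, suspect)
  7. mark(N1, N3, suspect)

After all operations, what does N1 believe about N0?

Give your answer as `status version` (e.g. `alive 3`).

Op 1: N3 marks N0=alive -> (alive,v1)
Op 2: N3 marks N0=alive -> (alive,v2)
Op 3: N2 marks N0=dead -> (dead,v1)
Op 4: N2 marks N1=alive -> (alive,v1)
Op 5: gossip N1<->N3 -> N1.N0=(alive,v2) N1.N1=(alive,v0) N1.N2=(alive,v0) N1.N3=(alive,v0) | N3.N0=(alive,v2) N3.N1=(alive,v0) N3.N2=(alive,v0) N3.N3=(alive,v0)
Op 6: N0 marks N3=suspect -> (suspect,v1)
Op 7: N1 marks N3=suspect -> (suspect,v1)

Answer: alive 2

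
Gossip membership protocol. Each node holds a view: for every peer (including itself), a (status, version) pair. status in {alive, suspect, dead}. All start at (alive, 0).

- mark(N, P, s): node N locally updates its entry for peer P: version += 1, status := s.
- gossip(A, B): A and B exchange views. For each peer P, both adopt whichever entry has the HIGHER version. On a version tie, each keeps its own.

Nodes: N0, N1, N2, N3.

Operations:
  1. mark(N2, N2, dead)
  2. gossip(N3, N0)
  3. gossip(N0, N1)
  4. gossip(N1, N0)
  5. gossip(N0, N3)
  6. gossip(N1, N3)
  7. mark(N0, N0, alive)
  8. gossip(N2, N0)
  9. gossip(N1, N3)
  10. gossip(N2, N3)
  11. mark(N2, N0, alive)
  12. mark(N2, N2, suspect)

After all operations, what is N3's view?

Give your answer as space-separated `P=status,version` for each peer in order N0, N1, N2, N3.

Answer: N0=alive,1 N1=alive,0 N2=dead,1 N3=alive,0

Derivation:
Op 1: N2 marks N2=dead -> (dead,v1)
Op 2: gossip N3<->N0 -> N3.N0=(alive,v0) N3.N1=(alive,v0) N3.N2=(alive,v0) N3.N3=(alive,v0) | N0.N0=(alive,v0) N0.N1=(alive,v0) N0.N2=(alive,v0) N0.N3=(alive,v0)
Op 3: gossip N0<->N1 -> N0.N0=(alive,v0) N0.N1=(alive,v0) N0.N2=(alive,v0) N0.N3=(alive,v0) | N1.N0=(alive,v0) N1.N1=(alive,v0) N1.N2=(alive,v0) N1.N3=(alive,v0)
Op 4: gossip N1<->N0 -> N1.N0=(alive,v0) N1.N1=(alive,v0) N1.N2=(alive,v0) N1.N3=(alive,v0) | N0.N0=(alive,v0) N0.N1=(alive,v0) N0.N2=(alive,v0) N0.N3=(alive,v0)
Op 5: gossip N0<->N3 -> N0.N0=(alive,v0) N0.N1=(alive,v0) N0.N2=(alive,v0) N0.N3=(alive,v0) | N3.N0=(alive,v0) N3.N1=(alive,v0) N3.N2=(alive,v0) N3.N3=(alive,v0)
Op 6: gossip N1<->N3 -> N1.N0=(alive,v0) N1.N1=(alive,v0) N1.N2=(alive,v0) N1.N3=(alive,v0) | N3.N0=(alive,v0) N3.N1=(alive,v0) N3.N2=(alive,v0) N3.N3=(alive,v0)
Op 7: N0 marks N0=alive -> (alive,v1)
Op 8: gossip N2<->N0 -> N2.N0=(alive,v1) N2.N1=(alive,v0) N2.N2=(dead,v1) N2.N3=(alive,v0) | N0.N0=(alive,v1) N0.N1=(alive,v0) N0.N2=(dead,v1) N0.N3=(alive,v0)
Op 9: gossip N1<->N3 -> N1.N0=(alive,v0) N1.N1=(alive,v0) N1.N2=(alive,v0) N1.N3=(alive,v0) | N3.N0=(alive,v0) N3.N1=(alive,v0) N3.N2=(alive,v0) N3.N3=(alive,v0)
Op 10: gossip N2<->N3 -> N2.N0=(alive,v1) N2.N1=(alive,v0) N2.N2=(dead,v1) N2.N3=(alive,v0) | N3.N0=(alive,v1) N3.N1=(alive,v0) N3.N2=(dead,v1) N3.N3=(alive,v0)
Op 11: N2 marks N0=alive -> (alive,v2)
Op 12: N2 marks N2=suspect -> (suspect,v2)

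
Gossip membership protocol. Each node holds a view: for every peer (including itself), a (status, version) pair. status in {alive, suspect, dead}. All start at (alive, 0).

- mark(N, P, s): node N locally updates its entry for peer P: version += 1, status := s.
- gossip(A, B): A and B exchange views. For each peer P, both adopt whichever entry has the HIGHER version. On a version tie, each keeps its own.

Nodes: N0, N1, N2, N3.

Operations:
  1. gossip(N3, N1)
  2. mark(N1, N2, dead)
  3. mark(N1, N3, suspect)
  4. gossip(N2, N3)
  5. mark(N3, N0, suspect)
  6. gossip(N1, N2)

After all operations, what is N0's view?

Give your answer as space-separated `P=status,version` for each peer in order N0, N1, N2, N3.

Op 1: gossip N3<->N1 -> N3.N0=(alive,v0) N3.N1=(alive,v0) N3.N2=(alive,v0) N3.N3=(alive,v0) | N1.N0=(alive,v0) N1.N1=(alive,v0) N1.N2=(alive,v0) N1.N3=(alive,v0)
Op 2: N1 marks N2=dead -> (dead,v1)
Op 3: N1 marks N3=suspect -> (suspect,v1)
Op 4: gossip N2<->N3 -> N2.N0=(alive,v0) N2.N1=(alive,v0) N2.N2=(alive,v0) N2.N3=(alive,v0) | N3.N0=(alive,v0) N3.N1=(alive,v0) N3.N2=(alive,v0) N3.N3=(alive,v0)
Op 5: N3 marks N0=suspect -> (suspect,v1)
Op 6: gossip N1<->N2 -> N1.N0=(alive,v0) N1.N1=(alive,v0) N1.N2=(dead,v1) N1.N3=(suspect,v1) | N2.N0=(alive,v0) N2.N1=(alive,v0) N2.N2=(dead,v1) N2.N3=(suspect,v1)

Answer: N0=alive,0 N1=alive,0 N2=alive,0 N3=alive,0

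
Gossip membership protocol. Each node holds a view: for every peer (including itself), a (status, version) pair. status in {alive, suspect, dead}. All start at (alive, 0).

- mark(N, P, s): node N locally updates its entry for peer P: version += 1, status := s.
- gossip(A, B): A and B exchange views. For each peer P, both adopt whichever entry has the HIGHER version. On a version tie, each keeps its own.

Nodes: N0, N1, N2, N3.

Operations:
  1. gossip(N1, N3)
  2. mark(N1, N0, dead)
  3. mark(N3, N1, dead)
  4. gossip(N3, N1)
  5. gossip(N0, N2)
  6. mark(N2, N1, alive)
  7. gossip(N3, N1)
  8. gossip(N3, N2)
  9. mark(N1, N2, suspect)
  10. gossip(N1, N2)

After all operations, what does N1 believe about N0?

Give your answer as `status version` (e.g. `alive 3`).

Answer: dead 1

Derivation:
Op 1: gossip N1<->N3 -> N1.N0=(alive,v0) N1.N1=(alive,v0) N1.N2=(alive,v0) N1.N3=(alive,v0) | N3.N0=(alive,v0) N3.N1=(alive,v0) N3.N2=(alive,v0) N3.N3=(alive,v0)
Op 2: N1 marks N0=dead -> (dead,v1)
Op 3: N3 marks N1=dead -> (dead,v1)
Op 4: gossip N3<->N1 -> N3.N0=(dead,v1) N3.N1=(dead,v1) N3.N2=(alive,v0) N3.N3=(alive,v0) | N1.N0=(dead,v1) N1.N1=(dead,v1) N1.N2=(alive,v0) N1.N3=(alive,v0)
Op 5: gossip N0<->N2 -> N0.N0=(alive,v0) N0.N1=(alive,v0) N0.N2=(alive,v0) N0.N3=(alive,v0) | N2.N0=(alive,v0) N2.N1=(alive,v0) N2.N2=(alive,v0) N2.N3=(alive,v0)
Op 6: N2 marks N1=alive -> (alive,v1)
Op 7: gossip N3<->N1 -> N3.N0=(dead,v1) N3.N1=(dead,v1) N3.N2=(alive,v0) N3.N3=(alive,v0) | N1.N0=(dead,v1) N1.N1=(dead,v1) N1.N2=(alive,v0) N1.N3=(alive,v0)
Op 8: gossip N3<->N2 -> N3.N0=(dead,v1) N3.N1=(dead,v1) N3.N2=(alive,v0) N3.N3=(alive,v0) | N2.N0=(dead,v1) N2.N1=(alive,v1) N2.N2=(alive,v0) N2.N3=(alive,v0)
Op 9: N1 marks N2=suspect -> (suspect,v1)
Op 10: gossip N1<->N2 -> N1.N0=(dead,v1) N1.N1=(dead,v1) N1.N2=(suspect,v1) N1.N3=(alive,v0) | N2.N0=(dead,v1) N2.N1=(alive,v1) N2.N2=(suspect,v1) N2.N3=(alive,v0)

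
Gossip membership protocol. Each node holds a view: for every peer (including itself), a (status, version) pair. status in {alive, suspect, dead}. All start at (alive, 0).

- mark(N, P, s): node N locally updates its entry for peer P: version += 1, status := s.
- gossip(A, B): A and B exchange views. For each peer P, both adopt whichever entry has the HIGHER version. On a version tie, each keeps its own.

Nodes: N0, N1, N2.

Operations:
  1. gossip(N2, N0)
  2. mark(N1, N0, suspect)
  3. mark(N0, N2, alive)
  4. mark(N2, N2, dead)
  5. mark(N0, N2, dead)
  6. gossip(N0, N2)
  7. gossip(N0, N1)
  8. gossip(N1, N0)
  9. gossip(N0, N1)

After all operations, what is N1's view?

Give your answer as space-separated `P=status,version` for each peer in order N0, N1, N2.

Op 1: gossip N2<->N0 -> N2.N0=(alive,v0) N2.N1=(alive,v0) N2.N2=(alive,v0) | N0.N0=(alive,v0) N0.N1=(alive,v0) N0.N2=(alive,v0)
Op 2: N1 marks N0=suspect -> (suspect,v1)
Op 3: N0 marks N2=alive -> (alive,v1)
Op 4: N2 marks N2=dead -> (dead,v1)
Op 5: N0 marks N2=dead -> (dead,v2)
Op 6: gossip N0<->N2 -> N0.N0=(alive,v0) N0.N1=(alive,v0) N0.N2=(dead,v2) | N2.N0=(alive,v0) N2.N1=(alive,v0) N2.N2=(dead,v2)
Op 7: gossip N0<->N1 -> N0.N0=(suspect,v1) N0.N1=(alive,v0) N0.N2=(dead,v2) | N1.N0=(suspect,v1) N1.N1=(alive,v0) N1.N2=(dead,v2)
Op 8: gossip N1<->N0 -> N1.N0=(suspect,v1) N1.N1=(alive,v0) N1.N2=(dead,v2) | N0.N0=(suspect,v1) N0.N1=(alive,v0) N0.N2=(dead,v2)
Op 9: gossip N0<->N1 -> N0.N0=(suspect,v1) N0.N1=(alive,v0) N0.N2=(dead,v2) | N1.N0=(suspect,v1) N1.N1=(alive,v0) N1.N2=(dead,v2)

Answer: N0=suspect,1 N1=alive,0 N2=dead,2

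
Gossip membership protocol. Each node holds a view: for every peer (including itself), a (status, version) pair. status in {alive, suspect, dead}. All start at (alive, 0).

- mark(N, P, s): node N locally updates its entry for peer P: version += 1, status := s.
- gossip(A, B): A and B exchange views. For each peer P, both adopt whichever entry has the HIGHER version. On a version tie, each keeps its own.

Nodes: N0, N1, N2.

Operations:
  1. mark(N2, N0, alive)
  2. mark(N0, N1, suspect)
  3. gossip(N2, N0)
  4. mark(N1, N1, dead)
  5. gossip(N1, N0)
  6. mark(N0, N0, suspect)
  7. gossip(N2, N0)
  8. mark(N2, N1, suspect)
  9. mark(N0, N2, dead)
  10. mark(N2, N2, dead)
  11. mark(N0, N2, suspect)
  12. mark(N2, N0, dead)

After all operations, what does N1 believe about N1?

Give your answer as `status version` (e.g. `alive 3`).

Op 1: N2 marks N0=alive -> (alive,v1)
Op 2: N0 marks N1=suspect -> (suspect,v1)
Op 3: gossip N2<->N0 -> N2.N0=(alive,v1) N2.N1=(suspect,v1) N2.N2=(alive,v0) | N0.N0=(alive,v1) N0.N1=(suspect,v1) N0.N2=(alive,v0)
Op 4: N1 marks N1=dead -> (dead,v1)
Op 5: gossip N1<->N0 -> N1.N0=(alive,v1) N1.N1=(dead,v1) N1.N2=(alive,v0) | N0.N0=(alive,v1) N0.N1=(suspect,v1) N0.N2=(alive,v0)
Op 6: N0 marks N0=suspect -> (suspect,v2)
Op 7: gossip N2<->N0 -> N2.N0=(suspect,v2) N2.N1=(suspect,v1) N2.N2=(alive,v0) | N0.N0=(suspect,v2) N0.N1=(suspect,v1) N0.N2=(alive,v0)
Op 8: N2 marks N1=suspect -> (suspect,v2)
Op 9: N0 marks N2=dead -> (dead,v1)
Op 10: N2 marks N2=dead -> (dead,v1)
Op 11: N0 marks N2=suspect -> (suspect,v2)
Op 12: N2 marks N0=dead -> (dead,v3)

Answer: dead 1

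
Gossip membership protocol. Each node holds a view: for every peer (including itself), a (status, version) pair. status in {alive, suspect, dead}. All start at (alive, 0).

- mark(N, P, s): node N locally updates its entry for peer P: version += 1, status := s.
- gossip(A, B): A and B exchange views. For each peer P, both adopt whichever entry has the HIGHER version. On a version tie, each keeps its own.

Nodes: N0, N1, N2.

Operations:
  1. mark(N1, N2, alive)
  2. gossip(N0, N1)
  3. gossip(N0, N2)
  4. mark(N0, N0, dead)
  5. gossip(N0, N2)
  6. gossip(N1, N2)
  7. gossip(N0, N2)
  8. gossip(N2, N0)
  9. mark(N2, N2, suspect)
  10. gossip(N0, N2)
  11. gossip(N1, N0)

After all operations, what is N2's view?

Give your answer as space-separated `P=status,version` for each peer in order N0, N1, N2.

Answer: N0=dead,1 N1=alive,0 N2=suspect,2

Derivation:
Op 1: N1 marks N2=alive -> (alive,v1)
Op 2: gossip N0<->N1 -> N0.N0=(alive,v0) N0.N1=(alive,v0) N0.N2=(alive,v1) | N1.N0=(alive,v0) N1.N1=(alive,v0) N1.N2=(alive,v1)
Op 3: gossip N0<->N2 -> N0.N0=(alive,v0) N0.N1=(alive,v0) N0.N2=(alive,v1) | N2.N0=(alive,v0) N2.N1=(alive,v0) N2.N2=(alive,v1)
Op 4: N0 marks N0=dead -> (dead,v1)
Op 5: gossip N0<->N2 -> N0.N0=(dead,v1) N0.N1=(alive,v0) N0.N2=(alive,v1) | N2.N0=(dead,v1) N2.N1=(alive,v0) N2.N2=(alive,v1)
Op 6: gossip N1<->N2 -> N1.N0=(dead,v1) N1.N1=(alive,v0) N1.N2=(alive,v1) | N2.N0=(dead,v1) N2.N1=(alive,v0) N2.N2=(alive,v1)
Op 7: gossip N0<->N2 -> N0.N0=(dead,v1) N0.N1=(alive,v0) N0.N2=(alive,v1) | N2.N0=(dead,v1) N2.N1=(alive,v0) N2.N2=(alive,v1)
Op 8: gossip N2<->N0 -> N2.N0=(dead,v1) N2.N1=(alive,v0) N2.N2=(alive,v1) | N0.N0=(dead,v1) N0.N1=(alive,v0) N0.N2=(alive,v1)
Op 9: N2 marks N2=suspect -> (suspect,v2)
Op 10: gossip N0<->N2 -> N0.N0=(dead,v1) N0.N1=(alive,v0) N0.N2=(suspect,v2) | N2.N0=(dead,v1) N2.N1=(alive,v0) N2.N2=(suspect,v2)
Op 11: gossip N1<->N0 -> N1.N0=(dead,v1) N1.N1=(alive,v0) N1.N2=(suspect,v2) | N0.N0=(dead,v1) N0.N1=(alive,v0) N0.N2=(suspect,v2)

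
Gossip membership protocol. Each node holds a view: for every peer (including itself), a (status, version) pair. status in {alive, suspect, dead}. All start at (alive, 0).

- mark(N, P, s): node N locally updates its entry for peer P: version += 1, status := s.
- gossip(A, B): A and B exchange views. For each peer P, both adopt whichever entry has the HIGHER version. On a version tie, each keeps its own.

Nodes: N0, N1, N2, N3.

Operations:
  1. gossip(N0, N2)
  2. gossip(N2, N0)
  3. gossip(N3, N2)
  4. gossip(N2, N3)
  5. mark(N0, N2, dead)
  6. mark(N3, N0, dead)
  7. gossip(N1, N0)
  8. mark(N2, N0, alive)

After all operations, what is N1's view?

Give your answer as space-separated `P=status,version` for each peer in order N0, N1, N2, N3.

Answer: N0=alive,0 N1=alive,0 N2=dead,1 N3=alive,0

Derivation:
Op 1: gossip N0<->N2 -> N0.N0=(alive,v0) N0.N1=(alive,v0) N0.N2=(alive,v0) N0.N3=(alive,v0) | N2.N0=(alive,v0) N2.N1=(alive,v0) N2.N2=(alive,v0) N2.N3=(alive,v0)
Op 2: gossip N2<->N0 -> N2.N0=(alive,v0) N2.N1=(alive,v0) N2.N2=(alive,v0) N2.N3=(alive,v0) | N0.N0=(alive,v0) N0.N1=(alive,v0) N0.N2=(alive,v0) N0.N3=(alive,v0)
Op 3: gossip N3<->N2 -> N3.N0=(alive,v0) N3.N1=(alive,v0) N3.N2=(alive,v0) N3.N3=(alive,v0) | N2.N0=(alive,v0) N2.N1=(alive,v0) N2.N2=(alive,v0) N2.N3=(alive,v0)
Op 4: gossip N2<->N3 -> N2.N0=(alive,v0) N2.N1=(alive,v0) N2.N2=(alive,v0) N2.N3=(alive,v0) | N3.N0=(alive,v0) N3.N1=(alive,v0) N3.N2=(alive,v0) N3.N3=(alive,v0)
Op 5: N0 marks N2=dead -> (dead,v1)
Op 6: N3 marks N0=dead -> (dead,v1)
Op 7: gossip N1<->N0 -> N1.N0=(alive,v0) N1.N1=(alive,v0) N1.N2=(dead,v1) N1.N3=(alive,v0) | N0.N0=(alive,v0) N0.N1=(alive,v0) N0.N2=(dead,v1) N0.N3=(alive,v0)
Op 8: N2 marks N0=alive -> (alive,v1)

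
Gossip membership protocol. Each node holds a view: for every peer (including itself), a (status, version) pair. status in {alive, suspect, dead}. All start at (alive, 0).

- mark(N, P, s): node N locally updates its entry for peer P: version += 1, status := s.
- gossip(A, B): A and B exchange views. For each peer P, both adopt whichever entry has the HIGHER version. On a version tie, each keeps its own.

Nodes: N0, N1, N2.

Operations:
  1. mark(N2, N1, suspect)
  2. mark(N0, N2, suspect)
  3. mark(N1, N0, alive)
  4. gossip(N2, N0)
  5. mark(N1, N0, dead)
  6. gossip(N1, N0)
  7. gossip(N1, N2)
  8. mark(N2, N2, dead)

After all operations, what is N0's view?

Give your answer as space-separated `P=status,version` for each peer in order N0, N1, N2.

Answer: N0=dead,2 N1=suspect,1 N2=suspect,1

Derivation:
Op 1: N2 marks N1=suspect -> (suspect,v1)
Op 2: N0 marks N2=suspect -> (suspect,v1)
Op 3: N1 marks N0=alive -> (alive,v1)
Op 4: gossip N2<->N0 -> N2.N0=(alive,v0) N2.N1=(suspect,v1) N2.N2=(suspect,v1) | N0.N0=(alive,v0) N0.N1=(suspect,v1) N0.N2=(suspect,v1)
Op 5: N1 marks N0=dead -> (dead,v2)
Op 6: gossip N1<->N0 -> N1.N0=(dead,v2) N1.N1=(suspect,v1) N1.N2=(suspect,v1) | N0.N0=(dead,v2) N0.N1=(suspect,v1) N0.N2=(suspect,v1)
Op 7: gossip N1<->N2 -> N1.N0=(dead,v2) N1.N1=(suspect,v1) N1.N2=(suspect,v1) | N2.N0=(dead,v2) N2.N1=(suspect,v1) N2.N2=(suspect,v1)
Op 8: N2 marks N2=dead -> (dead,v2)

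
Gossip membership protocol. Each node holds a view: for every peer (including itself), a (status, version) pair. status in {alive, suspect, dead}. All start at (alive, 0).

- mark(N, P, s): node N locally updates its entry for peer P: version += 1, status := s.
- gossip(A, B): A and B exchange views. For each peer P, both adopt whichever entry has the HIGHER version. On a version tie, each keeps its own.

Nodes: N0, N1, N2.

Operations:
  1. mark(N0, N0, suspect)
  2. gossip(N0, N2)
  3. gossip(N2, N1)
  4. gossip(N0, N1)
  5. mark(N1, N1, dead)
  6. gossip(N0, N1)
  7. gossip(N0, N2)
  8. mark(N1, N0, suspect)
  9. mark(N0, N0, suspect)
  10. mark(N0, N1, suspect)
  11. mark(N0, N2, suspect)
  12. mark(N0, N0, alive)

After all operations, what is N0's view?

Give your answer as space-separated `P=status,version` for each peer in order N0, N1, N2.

Op 1: N0 marks N0=suspect -> (suspect,v1)
Op 2: gossip N0<->N2 -> N0.N0=(suspect,v1) N0.N1=(alive,v0) N0.N2=(alive,v0) | N2.N0=(suspect,v1) N2.N1=(alive,v0) N2.N2=(alive,v0)
Op 3: gossip N2<->N1 -> N2.N0=(suspect,v1) N2.N1=(alive,v0) N2.N2=(alive,v0) | N1.N0=(suspect,v1) N1.N1=(alive,v0) N1.N2=(alive,v0)
Op 4: gossip N0<->N1 -> N0.N0=(suspect,v1) N0.N1=(alive,v0) N0.N2=(alive,v0) | N1.N0=(suspect,v1) N1.N1=(alive,v0) N1.N2=(alive,v0)
Op 5: N1 marks N1=dead -> (dead,v1)
Op 6: gossip N0<->N1 -> N0.N0=(suspect,v1) N0.N1=(dead,v1) N0.N2=(alive,v0) | N1.N0=(suspect,v1) N1.N1=(dead,v1) N1.N2=(alive,v0)
Op 7: gossip N0<->N2 -> N0.N0=(suspect,v1) N0.N1=(dead,v1) N0.N2=(alive,v0) | N2.N0=(suspect,v1) N2.N1=(dead,v1) N2.N2=(alive,v0)
Op 8: N1 marks N0=suspect -> (suspect,v2)
Op 9: N0 marks N0=suspect -> (suspect,v2)
Op 10: N0 marks N1=suspect -> (suspect,v2)
Op 11: N0 marks N2=suspect -> (suspect,v1)
Op 12: N0 marks N0=alive -> (alive,v3)

Answer: N0=alive,3 N1=suspect,2 N2=suspect,1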